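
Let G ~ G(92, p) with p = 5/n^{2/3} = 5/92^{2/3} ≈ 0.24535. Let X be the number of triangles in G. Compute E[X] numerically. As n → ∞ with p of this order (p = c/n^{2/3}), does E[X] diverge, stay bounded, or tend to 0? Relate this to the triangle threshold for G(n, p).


Number of potential triangles: C(92, 3) = 125580.
Each occurs with probability p³ ≈ (0.24535)³ ≈ 1.4768431e-02.
By linearity: E[X] = C(92, 3)·p³ ≈ 125580 · 1.4768431e-02 ≈ 1854.61957.
Since α = 2/3 < 1, p = c/n^{2/3} ≫ 1/n is above the triangle threshold p ~ 1/n. Asymptotically E[X] ~ (c³/6)·n^{3(1−α)} = (5³/6)·n^{1} → ∞; triangles are abundant w.h.p.

E[X] ≈ 1854.61957; in regime p = Θ(1/n^{2/3}) E[X] diverges (above the triangle threshold p ~ 1/n).


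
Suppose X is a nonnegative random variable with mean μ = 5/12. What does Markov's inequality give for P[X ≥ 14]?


μ = E[X] = 5/12, a = 14.
Markov: P[X ≥ 14] ≤ μ/a = (5/12)/14 = 5/168.
Numerically: ≈ 0.029762.
(Since a = 14 > μ = 0.416667, the bound 5/168 is < 1 and informative.)

P[X ≥ 14] ≤ 5/168 ≈ 0.029762.


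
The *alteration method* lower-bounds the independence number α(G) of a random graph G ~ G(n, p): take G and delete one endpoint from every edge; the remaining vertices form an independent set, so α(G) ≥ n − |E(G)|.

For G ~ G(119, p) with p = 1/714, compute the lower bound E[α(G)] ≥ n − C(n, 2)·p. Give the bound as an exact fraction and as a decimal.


E[|E(G)|] = C(119, 2)·p = 7021 · (1/714) = 59/6.
E[α(G)] ≥ n − E[|E(G)|] = 119 − 59/6 = 655/6.
Numerically: ≈ 109.16667.
(This is only a lower bound; the true E[α(G)] may be larger.)

E[α(G)] ≥ 655/6 ≈ 109.16667.


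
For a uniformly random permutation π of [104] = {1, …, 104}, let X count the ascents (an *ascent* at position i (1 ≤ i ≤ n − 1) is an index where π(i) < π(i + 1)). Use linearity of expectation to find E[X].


Write X = Σ X_I over i = 1, …, 103, with X_I the indicator of one ascent.
There are 103 indicators.
For each fixed i, the pair (π(i), π(i+1)) is a uniformly random ordered pair of distinct values from {1, …, 104}; by symmetry P[π(i) < π(i+1)] = 1/2.
By linearity: E[X] = 103 · (1/2) = (104 − 1) · (1/2) = 103/2 ≈ 51.500000.

E[X] = 103/2 = 51.500000.


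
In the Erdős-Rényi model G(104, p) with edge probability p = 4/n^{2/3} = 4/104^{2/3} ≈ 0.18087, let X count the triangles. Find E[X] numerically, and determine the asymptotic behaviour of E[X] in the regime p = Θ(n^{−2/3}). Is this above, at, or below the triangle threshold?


Number of potential triangles: C(104, 3) = 182104.
Each occurs with probability p³ ≈ (0.18087)³ ≈ 5.9171598e-03.
By linearity: E[X] = C(104, 3)·p³ ≈ 182104 · 5.9171598e-03 ≈ 1077.53846.
Since α = 2/3 < 1, p = c/n^{2/3} ≫ 1/n is above the triangle threshold p ~ 1/n. Asymptotically E[X] ~ (c³/6)·n^{3(1−α)} = (4³/6)·n^{1} → ∞; triangles are abundant w.h.p.

E[X] ≈ 1077.53846; in regime p = Θ(1/n^{2/3}) E[X] diverges (above the triangle threshold p ~ 1/n).


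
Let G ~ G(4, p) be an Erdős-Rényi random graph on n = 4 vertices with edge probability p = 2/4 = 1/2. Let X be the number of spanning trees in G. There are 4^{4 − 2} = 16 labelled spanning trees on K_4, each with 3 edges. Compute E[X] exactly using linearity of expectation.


K_4 has 4^{4 − 2} = 16 labelled spanning trees.
For each such spanning tree H, let X_H = 1 if all 3 edges of H are present in G. Then P[X_H = 1] = p^{3} = (1/2)^{3} = 1/8.
By linearity: E[X] = Σ_H E[X_H] = 16 · p^{3} = 16 · 1/8 = 2.
Numerically: E[X] ≈ 2.

E[X] = 16 · (1/2)^{3} = 2 ≈ 2.


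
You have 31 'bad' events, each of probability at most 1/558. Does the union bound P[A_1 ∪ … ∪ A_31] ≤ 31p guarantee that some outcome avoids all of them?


Union bound: P[∪_{i=1}^{31} A_i] ≤ Σ_i P[A_i] ≤ 31·p = 31·(1/558) = 1/18.
Numerically: 1/18 ≈ 0.055556.
Is 1/18 < 1? YES.
Since P[∪ A_i] ≤ 1/18 < 1, the complement has P[∩ A_i^c] ≥ 1 − 1/18 = 17/18 > 0, so some outcome avoids every A_i.

31·p = 1/18 ≈ 0.055556; existence CERTIFIED by the union bound.


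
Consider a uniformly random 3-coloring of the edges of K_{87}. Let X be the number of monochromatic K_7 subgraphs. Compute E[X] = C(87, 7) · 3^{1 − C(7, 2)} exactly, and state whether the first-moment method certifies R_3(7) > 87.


E[X] = C(87, 7) · 3^{1 − 21} = 5843355957 · 3^{−20} = 5843355957/3486784401.
As a reduced fraction: E[X] = 72140197/43046721 ≈ 1.675858.
Is E[X] < 1? NO.
Since E[X] ≥ 1, the first-moment bound is inconclusive at n = 87; it does NOT by itself certify R_3(7) > 87.

E[X] = 72140197/43046721 ≈ 1.675858; E[X] ≥ 1; first-moment method inconclusive here.


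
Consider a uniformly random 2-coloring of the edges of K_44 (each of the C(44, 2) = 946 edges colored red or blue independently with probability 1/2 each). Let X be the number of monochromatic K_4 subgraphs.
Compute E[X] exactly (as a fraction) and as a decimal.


Let X = Σ_S X_S over the C(44, 4) = 135751 subsets S of size 4, where X_S = 1 if the K_4 on S is monochromatic.
For a fixed S, the K_4 on S has C(4, 2) = 6 edges. P[all 6 edges red] = (1/2)^6, and likewise for blue, so P[monochromatic] = 2·(1/2)^6 = 2^{1 − 6} = 1/32.
Summing: E[X] = C(44, 4) · 2^{1 − 6} = 135751 · 1/32 = 135751/32.
Numerically: E[X] ≈ 4242.219.

E[X] = C(44,4)·2^(1−C(4,2)) = 135751/32 ≈ 4242.219.


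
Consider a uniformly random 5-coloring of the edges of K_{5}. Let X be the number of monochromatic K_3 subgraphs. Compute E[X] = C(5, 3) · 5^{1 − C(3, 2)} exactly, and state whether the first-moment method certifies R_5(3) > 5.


E[X] = C(5, 3) · 5^{1 − 3} = 10 · 5^{−2} = 10/25.
As a reduced fraction: E[X] = 2/5 ≈ 0.40000.
Is E[X] < 1? YES.
Since E[X] < 1, there exists a 5-coloring of K_{5} with no monochromatic K_3; hence R_5(3) > 5.

E[X] = 2/5 ≈ 0.40000; E[X] < 1, so R_5(3) > 5.


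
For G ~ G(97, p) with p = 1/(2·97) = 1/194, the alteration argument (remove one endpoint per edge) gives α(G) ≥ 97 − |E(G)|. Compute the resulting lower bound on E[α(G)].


E[|E(G)|] = C(97, 2)·p = 4656 · (1/194) = 24.
E[α(G)] ≥ n − E[|E(G)|] = 97 − 24 = 73.
Numerically: ≈ 73.000000.
(This is only a lower bound; the true E[α(G)] may be larger.)

E[α(G)] ≥ 73 ≈ 73.000000.


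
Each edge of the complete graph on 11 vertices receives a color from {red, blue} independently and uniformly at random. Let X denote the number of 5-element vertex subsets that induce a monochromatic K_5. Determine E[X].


Let X = Σ_S X_S over the C(11, 5) = 462 subsets S of size 5, where X_S = 1 if the K_5 on S is monochromatic.
For a fixed S, the K_5 on S has C(5, 2) = 10 edges. P[all 10 edges red] = (1/2)^10, and likewise for blue, so P[monochromatic] = 2·(1/2)^10 = 2^{1 − 10} = 1/512.
Summing: E[X] = C(11, 5) · 2^{1 − 10} = 462 · 1/512 = 231/256.
Numerically: E[X] ≈ 0.902.

E[X] = C(11,5)·2^(1−C(5,2)) = 231/256 ≈ 0.902.


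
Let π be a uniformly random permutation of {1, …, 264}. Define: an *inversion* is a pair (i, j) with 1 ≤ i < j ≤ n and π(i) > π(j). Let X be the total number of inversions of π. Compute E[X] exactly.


Write X = Σ X_I over the C(264, 2) = 34716 pairs i < j, with X_I the indicator of one inversion.
There are 34716 indicators.
For each fixed pair i < j, the values π(i) and π(j) are two distinct elements of {1, …, 264} in uniformly random order; by symmetry P[π(i) > π(j)] = 1/2.
By linearity: E[X] = 34716 · (1/2) = C(264, 2) · (1/2) = 34716/2 = 17358 ≈ 17358.00000.

E[X] = 17358 = 17358.00000.


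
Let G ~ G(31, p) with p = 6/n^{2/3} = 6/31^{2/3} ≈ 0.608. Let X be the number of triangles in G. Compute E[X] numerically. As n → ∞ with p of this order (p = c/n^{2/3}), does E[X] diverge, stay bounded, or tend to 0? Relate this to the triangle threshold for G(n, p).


Number of potential triangles: C(31, 3) = 4495.
Each occurs with probability p³ ≈ (0.608)³ ≈ 2.247659e-01.
By linearity: E[X] = C(31, 3)·p³ ≈ 4495 · 2.247659e-01 ≈ 1010.3226.
Since α = 2/3 < 1, p = c/n^{2/3} ≫ 1/n is above the triangle threshold p ~ 1/n. Asymptotically E[X] ~ (c³/6)·n^{3(1−α)} = (6³/6)·n^{1} → ∞; triangles are abundant w.h.p.

E[X] ≈ 1010.3226; in regime p = Θ(1/n^{2/3}) E[X] diverges (above the triangle threshold p ~ 1/n).


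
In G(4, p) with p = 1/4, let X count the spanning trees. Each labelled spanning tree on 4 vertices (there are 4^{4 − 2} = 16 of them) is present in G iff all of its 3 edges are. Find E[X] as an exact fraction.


K_4 has 4^{4 − 2} = 16 labelled spanning trees.
For each such spanning tree H, let X_H = 1 if all 3 edges of H are present in G. Then P[X_H = 1] = p^{3} = (1/4)^{3} = 1/64.
By linearity: E[X] = Σ_H E[X_H] = 16 · p^{3} = 16 · 1/64 = 1/4.
Numerically: E[X] ≈ 0.25.

E[X] = 16 · (1/4)^{3} = 1/4 ≈ 0.25.


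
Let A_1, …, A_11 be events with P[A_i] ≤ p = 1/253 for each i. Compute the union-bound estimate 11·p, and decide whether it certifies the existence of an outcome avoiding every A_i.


Union bound: P[∪_{i=1}^{11} A_i] ≤ Σ_i P[A_i] ≤ 11·p = 11·(1/253) = 1/23.
Numerically: 1/23 ≈ 0.04348.
Is 1/23 < 1? YES.
Since P[∪ A_i] ≤ 1/23 < 1, the complement has P[∩ A_i^c] ≥ 1 − 1/23 = 22/23 > 0, so some outcome avoids every A_i.

11·p = 1/23 ≈ 0.04348; existence CERTIFIED by the union bound.


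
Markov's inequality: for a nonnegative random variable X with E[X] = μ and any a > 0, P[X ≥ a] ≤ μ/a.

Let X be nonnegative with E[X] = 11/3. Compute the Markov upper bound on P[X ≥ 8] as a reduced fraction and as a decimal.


μ = E[X] = 11/3, a = 8.
Markov: P[X ≥ 8] ≤ μ/a = (11/3)/8 = 11/24.
Numerically: ≈ 0.458333.
(Since a = 8 > μ = 3.666667, the bound 11/24 is < 1 and informative.)

P[X ≥ 8] ≤ 11/24 ≈ 0.458333.


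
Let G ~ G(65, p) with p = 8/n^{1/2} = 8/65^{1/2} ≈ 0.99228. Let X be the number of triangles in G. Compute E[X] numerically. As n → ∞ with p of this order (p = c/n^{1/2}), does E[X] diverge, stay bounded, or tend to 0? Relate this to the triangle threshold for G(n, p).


Number of potential triangles: C(65, 3) = 43680.
Each occurs with probability p³ ≈ (0.99228)³ ≈ 9.7701206e-01.
By linearity: E[X] = C(65, 3)·p³ ≈ 43680 · 9.7701206e-01 ≈ 42675.88692.
Since α = 1/2 < 1, p = c/n^{1/2} ≫ 1/n is above the triangle threshold p ~ 1/n. Asymptotically E[X] ~ (c³/6)·n^{3(1−α)} = (8³/6)·n^{1.5} → ∞; triangles are abundant w.h.p.

E[X] ≈ 42675.88692; in regime p = Θ(1/n^{1/2}) E[X] diverges (above the triangle threshold p ~ 1/n).


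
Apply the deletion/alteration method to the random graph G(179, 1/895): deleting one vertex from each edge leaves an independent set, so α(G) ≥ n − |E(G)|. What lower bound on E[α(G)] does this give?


E[|E(G)|] = C(179, 2)·p = 15931 · (1/895) = 89/5.
E[α(G)] ≥ n − E[|E(G)|] = 179 − 89/5 = 806/5.
Numerically: ≈ 161.2000.
(This is only a lower bound; the true E[α(G)] may be larger.)

E[α(G)] ≥ 806/5 ≈ 161.2000.


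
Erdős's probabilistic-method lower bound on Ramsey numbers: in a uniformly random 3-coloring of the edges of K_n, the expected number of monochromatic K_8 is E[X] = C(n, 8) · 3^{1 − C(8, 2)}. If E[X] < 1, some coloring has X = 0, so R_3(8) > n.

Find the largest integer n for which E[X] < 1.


We need C(n, 8) · 3^{1 − 28} < 1, i.e. C(n, 8) < 3^{28 − 1} = 7625597484987.
Check values of n near the boundary:
  n = 150: C(150, 8) = 5257211409450; 5257211409450 < 7625597484987? YES
  n = 151: C(151, 8) = 5551321138650; 5551321138650 < 7625597484987? YES
  n = 152: C(152, 8) = 5859727868575; 5859727868575 < 7625597484987? YES
  n = 153: C(153, 8) = 6183023199255; 6183023199255 < 7625597484987? YES
  n = 154: C(154, 8) = 6521818990995; 6521818990995 < 7625597484987? YES
  n = 155: C(155, 8) = 6876747915675; 6876747915675 < 7625597484987? YES
  n = 156: C(156, 8) = 7248464019225; 7248464019225 < 7625597484987? YES
  n = 157: C(157, 8) = 7637643295425; 7637643295425 < 7625597484987? NO
  n = 158: C(158, 8) = 8044984271181; 8044984271181 < 7625597484987? NO
  n = 159: C(159, 8) = 8471208603429; 8471208603429 < 7625597484987? NO
The largest n with C(n, 8) < 7625597484987 is n = 156 (where E[X] = 805384891025/847288609443 ≈ 0.95054). Hence R_3(8) > 156, i.e. R_3(8) ≥ 157.

Largest n = 156; hence R_3(8) > 156.


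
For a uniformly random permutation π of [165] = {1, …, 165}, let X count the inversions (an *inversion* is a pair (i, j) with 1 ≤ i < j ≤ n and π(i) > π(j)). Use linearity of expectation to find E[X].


Write X = Σ X_I over the C(165, 2) = 13530 pairs i < j, with X_I the indicator of one inversion.
There are 13530 indicators.
For each fixed pair i < j, the values π(i) and π(j) are two distinct elements of {1, …, 165} in uniformly random order; by symmetry P[π(i) > π(j)] = 1/2.
By linearity: E[X] = 13530 · (1/2) = C(165, 2) · (1/2) = 13530/2 = 6765 ≈ 6765.00000.

E[X] = 6765 = 6765.00000.


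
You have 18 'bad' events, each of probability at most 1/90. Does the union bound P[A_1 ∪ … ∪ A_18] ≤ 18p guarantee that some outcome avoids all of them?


Union bound: P[∪_{i=1}^{18} A_i] ≤ Σ_i P[A_i] ≤ 18·p = 18·(1/90) = 1/5.
Numerically: 1/5 ≈ 0.200.
Is 1/5 < 1? YES.
Since P[∪ A_i] ≤ 1/5 < 1, the complement has P[∩ A_i^c] ≥ 1 − 1/5 = 4/5 > 0, so some outcome avoids every A_i.

18·p = 1/5 ≈ 0.200; existence CERTIFIED by the union bound.


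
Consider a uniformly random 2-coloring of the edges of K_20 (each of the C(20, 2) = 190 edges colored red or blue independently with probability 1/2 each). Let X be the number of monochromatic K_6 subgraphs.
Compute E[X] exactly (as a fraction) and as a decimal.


Let X = Σ_S X_S over the C(20, 6) = 38760 subsets S of size 6, where X_S = 1 if the K_6 on S is monochromatic.
For a fixed S, the K_6 on S has C(6, 2) = 15 edges. P[all 15 edges red] = (1/2)^15, and likewise for blue, so P[monochromatic] = 2·(1/2)^15 = 2^{1 − 15} = 1/16384.
By linearity of expectation: E[X] = C(20, 6) · 2^{1 − 15} = 38760 · 1/16384 = 4845/2048.
Numerically: E[X] ≈ 2.365723.

E[X] = C(20,6)·2^(1−C(6,2)) = 4845/2048 ≈ 2.365723.


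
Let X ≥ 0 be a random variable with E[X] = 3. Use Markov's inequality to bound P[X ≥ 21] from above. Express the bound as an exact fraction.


μ = E[X] = 3, a = 21.
Markov: P[X ≥ 21] ≤ μ/a = (3)/21 = 1/7.
Numerically: ≈ 0.14286.
(Since a = 21 > μ = 3.00000, the bound 1/7 is < 1 and informative.)

P[X ≥ 21] ≤ 1/7 ≈ 0.14286.


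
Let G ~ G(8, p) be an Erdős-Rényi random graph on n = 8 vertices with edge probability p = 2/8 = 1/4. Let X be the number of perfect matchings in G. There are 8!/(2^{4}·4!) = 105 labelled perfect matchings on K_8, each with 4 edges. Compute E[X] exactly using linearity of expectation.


K_8 has 8!/(2^{4}·4!) = 105 labelled perfect matchings.
For each such perfect matching H, let X_H = 1 if all 4 edges of H are present in G. Then P[X_H = 1] = p^{4} = (1/4)^{4} = 1/256.
Summing the indicators: E[X] = Σ_H E[X_H] = 105 · p^{4} = 105 · 1/256 = 105/256.
Numerically: E[X] ≈ 0.410156.

E[X] = 105 · (1/4)^{4} = 105/256 ≈ 0.410156.


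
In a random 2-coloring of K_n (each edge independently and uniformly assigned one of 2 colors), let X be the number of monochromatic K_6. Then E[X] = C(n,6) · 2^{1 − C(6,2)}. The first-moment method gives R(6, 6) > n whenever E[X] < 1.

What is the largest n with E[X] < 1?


We need C(n, 6) · 2^{1 − 15} < 1, i.e. C(n, 6) < 2^{15 − 1} = 16384.
Check values of n near the boundary:
  n = 15: C(15, 6) = 5005; 5005 < 16384? YES
  n = 16: C(16, 6) = 8008; 8008 < 16384? YES
  n = 17: C(17, 6) = 12376; 12376 < 16384? YES
  n = 18: C(18, 6) = 18564; 18564 < 16384? NO
  n = 19: C(19, 6) = 27132; 27132 < 16384? NO
The largest n with C(n, 6) < 16384 is n = 17 (where E[X] = 1547/2048 ≈ 0.7554). Hence R(6, 6) > 17, i.e. R(6, 6) ≥ 18.

Largest n = 17; hence R(6, 6) > 17.


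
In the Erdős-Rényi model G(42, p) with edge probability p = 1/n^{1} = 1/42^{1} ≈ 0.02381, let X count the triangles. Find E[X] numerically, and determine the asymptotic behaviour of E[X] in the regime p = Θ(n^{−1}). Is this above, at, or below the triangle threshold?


Number of potential triangles: C(42, 3) = 11480.
Each occurs with probability p³ ≈ (0.02381)³ ≈ 1.3497462e-05.
By linearity: E[X] = C(42, 3)·p³ ≈ 11480 · 1.3497462e-05 ≈ 0.15495.
Here α = 1, so p = 1/n is exactly at the triangle threshold p ~ 1/n. Asymptotically E[X] → c³/6 = 1³/6 = 1/6 ≈ 0.16667, a bounded constant. In this regime the triangle count is asymptotically Poisson(c³/6).

E[X] ≈ 0.15495; in regime p = Θ(1/n^{1}) E[X] stays bounded (at the triangle threshold p ~ 1/n).


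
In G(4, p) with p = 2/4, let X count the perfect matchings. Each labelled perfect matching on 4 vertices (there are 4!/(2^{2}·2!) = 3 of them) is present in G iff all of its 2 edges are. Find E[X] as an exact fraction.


K_4 has 4!/(2^{2}·2!) = 3 labelled perfect matchings.
For each such perfect matching H, let X_H = 1 if all 2 edges of H are present in G. Then P[X_H = 1] = p^{2} = (1/2)^{2} = 1/4.
By linearity of expectation: E[X] = Σ_H E[X_H] = 3 · p^{2} = 3 · 1/4 = 3/4.
Numerically: E[X] ≈ 0.75.

E[X] = 3 · (1/2)^{2} = 3/4 ≈ 0.75.


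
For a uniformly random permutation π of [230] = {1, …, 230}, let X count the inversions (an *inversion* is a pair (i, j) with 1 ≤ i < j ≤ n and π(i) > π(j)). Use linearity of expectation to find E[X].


Write X = Σ X_I over the C(230, 2) = 26335 pairs i < j, with X_I the indicator of one inversion.
There are 26335 indicators.
For each fixed pair i < j, the values π(i) and π(j) are two distinct elements of {1, …, 230} in uniformly random order; by symmetry P[π(i) > π(j)] = 1/2.
By linearity: E[X] = 26335 · (1/2) = C(230, 2) · (1/2) = 26335/2 = 26335/2 ≈ 13167.50000.

E[X] = 26335/2 = 13167.50000.


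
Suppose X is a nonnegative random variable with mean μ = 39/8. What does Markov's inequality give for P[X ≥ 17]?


μ = E[X] = 39/8, a = 17.
Markov: P[X ≥ 17] ≤ μ/a = (39/8)/17 = 39/136.
Numerically: ≈ 0.286765.
(Since a = 17 > μ = 4.875000, the bound 39/136 is < 1 and informative.)

P[X ≥ 17] ≤ 39/136 ≈ 0.286765.


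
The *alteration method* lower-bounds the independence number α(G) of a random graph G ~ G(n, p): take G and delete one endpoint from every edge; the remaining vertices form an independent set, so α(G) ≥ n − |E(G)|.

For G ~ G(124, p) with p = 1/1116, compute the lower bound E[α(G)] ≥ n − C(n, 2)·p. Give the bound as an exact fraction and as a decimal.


E[|E(G)|] = C(124, 2)·p = 7626 · (1/1116) = 41/6.
E[α(G)] ≥ n − E[|E(G)|] = 124 − 41/6 = 703/6.
Numerically: ≈ 117.16667.
(This is only a lower bound; the true E[α(G)] may be larger.)

E[α(G)] ≥ 703/6 ≈ 117.16667.


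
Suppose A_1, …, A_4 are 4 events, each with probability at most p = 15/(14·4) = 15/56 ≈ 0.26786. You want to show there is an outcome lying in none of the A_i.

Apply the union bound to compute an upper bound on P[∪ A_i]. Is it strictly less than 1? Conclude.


Union bound: P[∪_{i=1}^{4} A_i] ≤ Σ_i P[A_i] ≤ 4·p = 4·(15/56) = 15/14.
Numerically: 15/14 ≈ 1.07143.
Is 15/14 < 1? NO.
Since the bound 15/14 is ≥ 1, the union bound is uninformative here; it does NOT by itself certify existence.

4·p = 15/14 ≈ 1.07143; existence NOT certified by the union bound.


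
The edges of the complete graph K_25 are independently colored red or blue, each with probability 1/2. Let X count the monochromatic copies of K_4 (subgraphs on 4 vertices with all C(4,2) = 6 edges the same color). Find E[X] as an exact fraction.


Let X = Σ_S X_S over the C(25, 4) = 12650 subsets S of size 4, where X_S = 1 if the K_4 on S is monochromatic.
For a fixed S, the K_4 on S has C(4, 2) = 6 edges. P[all 6 edges red] = (1/2)^6, and likewise for blue, so P[monochromatic] = 2·(1/2)^6 = 2^{1 − 6} = 1/32.
By linearity: E[X] = C(25, 4) · 2^{1 − 6} = 12650 · 1/32 = 6325/16.
Numerically: E[X] ≈ 395.31250.

E[X] = C(25,4)·2^(1−C(4,2)) = 6325/16 ≈ 395.31250.


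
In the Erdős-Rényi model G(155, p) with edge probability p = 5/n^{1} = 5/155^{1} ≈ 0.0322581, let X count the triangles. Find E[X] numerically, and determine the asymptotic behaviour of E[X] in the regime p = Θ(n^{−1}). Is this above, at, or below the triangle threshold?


Number of potential triangles: C(155, 3) = 608685.
Each occurs with probability p³ ≈ (0.0322581)³ ≈ 3.35671847e-05.
By linearity: E[X] = C(155, 3)·p³ ≈ 608685 · 3.35671847e-05 ≈ 20.431842.
Here α = 1, so p = 5/n is exactly at the triangle threshold p ~ 1/n. Asymptotically E[X] → c³/6 = 5³/6 = 125/6 ≈ 20.833333, a bounded constant. In this regime the triangle count is asymptotically Poisson(c³/6).

E[X] ≈ 20.431842; in regime p = Θ(1/n^{1}) E[X] stays bounded (at the triangle threshold p ~ 1/n).


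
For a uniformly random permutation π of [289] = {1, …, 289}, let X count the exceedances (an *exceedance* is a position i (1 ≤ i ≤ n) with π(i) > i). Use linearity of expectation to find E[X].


Write X = Σ_{i=1}^{289} X_i, where X_i = 1_{π(i) > i}.
For each fixed i, π(i) is uniform over {1, …, 289} (marginal of a uniform permutation), so P[π(i) > i] = (n − i)/n. Summing: Σ_{i=1}^{289} (n − i)/n = (0 + 1 + … + 288)/289 = 289(289 − 1)/(2·289) = (289 − 1)/2.
Hence E[X] = Σ_{i=1}^{289} (289 − i)/289 = 144 ≈ 144.00000.

E[X] = 144 = 144.00000.


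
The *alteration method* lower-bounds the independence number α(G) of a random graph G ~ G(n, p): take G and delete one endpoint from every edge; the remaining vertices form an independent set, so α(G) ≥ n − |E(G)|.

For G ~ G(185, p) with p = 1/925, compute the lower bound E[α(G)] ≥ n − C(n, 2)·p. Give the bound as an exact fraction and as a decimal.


E[|E(G)|] = C(185, 2)·p = 17020 · (1/925) = 92/5.
E[α(G)] ≥ n − E[|E(G)|] = 185 − 92/5 = 833/5.
Numerically: ≈ 166.60000.
(This is only a lower bound; the true E[α(G)] may be larger.)

E[α(G)] ≥ 833/5 ≈ 166.60000.


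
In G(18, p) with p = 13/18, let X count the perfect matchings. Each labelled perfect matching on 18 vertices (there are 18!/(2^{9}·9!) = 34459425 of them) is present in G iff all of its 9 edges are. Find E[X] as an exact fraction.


K_18 has 18!/(2^{9}·9!) = 34459425 labelled perfect matchings.
For each such perfect matching H, let X_H = 1 if all 9 edges of H are present in G. Then P[X_H = 1] = p^{9} = (13/18)^{9} = 10604499373/198359290368.
By linearity: E[X] = Σ_H E[X_H] = 34459425 · p^{9} = 34459425 · 10604499373/198359290368 = 4511419145758525/2448880128.
Numerically: E[X] ≈ 1.8422e+06.

E[X] = 34459425 · (13/18)^{9} = 4511419145758525/2448880128 ≈ 1.8422e+06.


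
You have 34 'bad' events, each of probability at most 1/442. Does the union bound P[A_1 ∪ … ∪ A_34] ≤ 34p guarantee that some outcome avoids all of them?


Union bound: P[∪_{i=1}^{34} A_i] ≤ Σ_i P[A_i] ≤ 34·p = 34·(1/442) = 1/13.
Numerically: 1/13 ≈ 0.0769231.
Is 1/13 < 1? YES.
Since P[∪ A_i] ≤ 1/13 < 1, the complement has P[∩ A_i^c] ≥ 1 − 1/13 = 12/13 > 0, so some outcome avoids every A_i.

34·p = 1/13 ≈ 0.0769231; existence CERTIFIED by the union bound.


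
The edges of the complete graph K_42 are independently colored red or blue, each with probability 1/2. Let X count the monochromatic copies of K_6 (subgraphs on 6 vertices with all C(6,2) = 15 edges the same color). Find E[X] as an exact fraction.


Let X = Σ_S X_S over the C(42, 6) = 5245786 subsets S of size 6, where X_S = 1 if the K_6 on S is monochromatic.
For a fixed S, the K_6 on S has C(6, 2) = 15 edges. P[all 15 edges red] = (1/2)^15, and likewise for blue, so P[monochromatic] = 2·(1/2)^15 = 2^{1 − 15} = 1/16384.
By linearity: E[X] = C(42, 6) · 2^{1 − 15} = 5245786 · 1/16384 = 2622893/8192.
Numerically: E[X] ≈ 320.1774.

E[X] = C(42,6)·2^(1−C(6,2)) = 2622893/8192 ≈ 320.1774.


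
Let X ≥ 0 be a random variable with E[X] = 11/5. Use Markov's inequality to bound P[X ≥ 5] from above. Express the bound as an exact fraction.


μ = E[X] = 11/5, a = 5.
Markov: P[X ≥ 5] ≤ μ/a = (11/5)/5 = 11/25.
Numerically: ≈ 0.440000.
(Since a = 5 > μ = 2.200000, the bound 11/25 is < 1 and informative.)

P[X ≥ 5] ≤ 11/25 ≈ 0.440000.


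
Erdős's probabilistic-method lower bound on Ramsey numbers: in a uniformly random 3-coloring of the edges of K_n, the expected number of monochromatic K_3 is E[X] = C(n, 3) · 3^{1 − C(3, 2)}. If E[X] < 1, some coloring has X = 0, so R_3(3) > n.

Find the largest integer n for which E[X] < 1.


We need C(n, 3) · 3^{1 − 3} < 1, i.e. C(n, 3) < 3^{3 − 1} = 9.
Check values of n near the boundary:
  n = 3: C(3, 3) = 1; 1 < 9? YES
  n = 4: C(4, 3) = 4; 4 < 9? YES
  n = 5: C(5, 3) = 10; 10 < 9? NO
The largest n with C(n, 3) < 9 is n = 4 (where E[X] = 4/9 ≈ 0.444444). Hence R_3(3) > 4, i.e. R_3(3) ≥ 5.

Largest n = 4; hence R_3(3) > 4.


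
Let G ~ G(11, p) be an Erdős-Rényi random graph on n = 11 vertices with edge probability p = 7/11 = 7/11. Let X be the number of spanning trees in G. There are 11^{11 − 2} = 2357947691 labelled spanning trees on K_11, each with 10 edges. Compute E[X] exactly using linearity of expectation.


K_11 has 11^{11 − 2} = 2357947691 labelled spanning trees.
For each such spanning tree H, let X_H = 1 if all 10 edges of H are present in G. Then P[X_H = 1] = p^{10} = (7/11)^{10} = 282475249/25937424601.
By linearity: E[X] = Σ_H E[X_H] = 2357947691 · p^{10} = 2357947691 · 282475249/25937424601 = 282475249/11.
Numerically: E[X] ≈ 2.568e+07.

E[X] = 2357947691 · (7/11)^{10} = 282475249/11 ≈ 2.568e+07.


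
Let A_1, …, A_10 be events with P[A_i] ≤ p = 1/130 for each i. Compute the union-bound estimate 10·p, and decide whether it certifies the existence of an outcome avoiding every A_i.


Union bound: P[∪_{i=1}^{10} A_i] ≤ Σ_i P[A_i] ≤ 10·p = 10·(1/130) = 1/13.
Numerically: 1/13 ≈ 0.077.
Is 1/13 < 1? YES.
Since P[∪ A_i] ≤ 1/13 < 1, the complement has P[∩ A_i^c] ≥ 1 − 1/13 = 12/13 > 0, so some outcome avoids every A_i.

10·p = 1/13 ≈ 0.077; existence CERTIFIED by the union bound.


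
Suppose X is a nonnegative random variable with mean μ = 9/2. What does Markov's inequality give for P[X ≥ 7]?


μ = E[X] = 9/2, a = 7.
Markov: P[X ≥ 7] ≤ μ/a = (9/2)/7 = 9/14.
Numerically: ≈ 0.6429.
(Since a = 7 > μ = 4.5000, the bound 9/14 is < 1 and informative.)

P[X ≥ 7] ≤ 9/14 ≈ 0.6429.


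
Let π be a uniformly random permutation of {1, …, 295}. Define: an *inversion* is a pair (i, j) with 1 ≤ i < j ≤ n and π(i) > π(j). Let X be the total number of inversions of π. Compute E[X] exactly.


Write X = Σ X_I over the C(295, 2) = 43365 pairs i < j, with X_I the indicator of one inversion.
There are 43365 indicators.
For each fixed pair i < j, the values π(i) and π(j) are two distinct elements of {1, …, 295} in uniformly random order; by symmetry P[π(i) > π(j)] = 1/2.
By linearity: E[X] = 43365 · (1/2) = C(295, 2) · (1/2) = 43365/2 = 43365/2 ≈ 21682.500000.

E[X] = 43365/2 = 21682.500000.


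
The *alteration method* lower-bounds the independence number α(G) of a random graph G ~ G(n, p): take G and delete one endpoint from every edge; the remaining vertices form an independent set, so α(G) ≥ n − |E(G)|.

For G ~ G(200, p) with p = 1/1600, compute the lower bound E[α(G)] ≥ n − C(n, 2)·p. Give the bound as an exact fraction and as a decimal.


E[|E(G)|] = C(200, 2)·p = 19900 · (1/1600) = 199/16.
E[α(G)] ≥ n − E[|E(G)|] = 200 − 199/16 = 3001/16.
Numerically: ≈ 187.56250.
(This is only a lower bound; the true E[α(G)] may be larger.)

E[α(G)] ≥ 3001/16 ≈ 187.56250.


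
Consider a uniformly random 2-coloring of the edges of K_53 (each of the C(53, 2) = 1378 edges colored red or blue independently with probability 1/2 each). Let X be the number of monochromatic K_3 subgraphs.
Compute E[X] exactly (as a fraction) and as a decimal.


Let X = Σ_S X_S over the C(53, 3) = 23426 subsets S of size 3, where X_S = 1 if the K_3 on S is monochromatic.
For a fixed S, the K_3 on S has C(3, 2) = 3 edges. P[all 3 edges red] = (1/2)^3, and likewise for blue, so P[monochromatic] = 2·(1/2)^3 = 2^{1 − 3} = 1/4.
By linearity of expectation: E[X] = C(53, 3) · 2^{1 − 3} = 23426 · 1/4 = 11713/2.
Numerically: E[X] ≈ 5856.50000.

E[X] = C(53,3)·2^(1−C(3,2)) = 11713/2 ≈ 5856.50000.


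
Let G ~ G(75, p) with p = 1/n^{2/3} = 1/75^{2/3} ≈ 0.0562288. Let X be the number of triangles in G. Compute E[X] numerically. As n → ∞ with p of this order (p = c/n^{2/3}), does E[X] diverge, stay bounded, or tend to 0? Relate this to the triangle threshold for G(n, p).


Number of potential triangles: C(75, 3) = 67525.
Each occurs with probability p³ ≈ (0.0562288)³ ≈ 1.77777778e-04.
By linearity: E[X] = C(75, 3)·p³ ≈ 67525 · 1.77777778e-04 ≈ 12.004444.
Since α = 2/3 < 1, p = c/n^{2/3} ≫ 1/n is above the triangle threshold p ~ 1/n. Asymptotically E[X] ~ (c³/6)·n^{3(1−α)} = (1³/6)·n^{1} → ∞; triangles are abundant w.h.p.

E[X] ≈ 12.004444; in regime p = Θ(1/n^{2/3}) E[X] diverges (above the triangle threshold p ~ 1/n).


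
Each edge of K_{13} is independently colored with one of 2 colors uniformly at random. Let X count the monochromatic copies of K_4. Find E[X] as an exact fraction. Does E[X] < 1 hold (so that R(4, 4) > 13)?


E[X] = C(13, 4) · 2^{1 − 6} = 715 · 2^{−5} = 715/32.
As a reduced fraction: E[X] = 715/32 ≈ 22.343750.
Is E[X] < 1? NO.
Since E[X] ≥ 1, the first-moment bound is inconclusive at n = 13; it does NOT by itself certify R(4, 4) > 13.

E[X] = 715/32 ≈ 22.343750; E[X] ≥ 1; first-moment method inconclusive here.


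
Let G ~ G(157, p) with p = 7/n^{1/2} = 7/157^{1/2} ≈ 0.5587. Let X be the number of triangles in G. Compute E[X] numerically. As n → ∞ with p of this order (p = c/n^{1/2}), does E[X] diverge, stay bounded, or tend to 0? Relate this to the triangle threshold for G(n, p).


Number of potential triangles: C(157, 3) = 632710.
Each occurs with probability p³ ≈ (0.5587)³ ≈ 1.743591e-01.
By linearity: E[X] = C(157, 3)·p³ ≈ 632710 · 1.743591e-01 ≈ 110318.7520.
Since α = 1/2 < 1, p = c/n^{1/2} ≫ 1/n is above the triangle threshold p ~ 1/n. Asymptotically E[X] ~ (c³/6)·n^{3(1−α)} = (7³/6)·n^{1.5} → ∞; triangles are abundant w.h.p.

E[X] ≈ 110318.7520; in regime p = Θ(1/n^{1/2}) E[X] diverges (above the triangle threshold p ~ 1/n).


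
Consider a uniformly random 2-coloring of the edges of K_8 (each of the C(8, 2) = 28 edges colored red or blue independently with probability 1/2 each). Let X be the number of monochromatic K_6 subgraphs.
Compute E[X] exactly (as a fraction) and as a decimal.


Let X = Σ_S X_S over the C(8, 6) = 28 subsets S of size 6, where X_S = 1 if the K_6 on S is monochromatic.
For a fixed S, the K_6 on S has C(6, 2) = 15 edges. P[all 15 edges red] = (1/2)^15, and likewise for blue, so P[monochromatic] = 2·(1/2)^15 = 2^{1 − 15} = 1/16384.
By linearity of expectation: E[X] = C(8, 6) · 2^{1 − 15} = 28 · 1/16384 = 7/4096.
Numerically: E[X] ≈ 0.0017.

E[X] = C(8,6)·2^(1−C(6,2)) = 7/4096 ≈ 0.0017.


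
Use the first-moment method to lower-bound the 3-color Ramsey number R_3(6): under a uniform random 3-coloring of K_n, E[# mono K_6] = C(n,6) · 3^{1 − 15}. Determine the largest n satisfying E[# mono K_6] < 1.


We need C(n, 6) · 3^{1 − 15} < 1, i.e. C(n, 6) < 3^{15 − 1} = 4782969.
Check values of n near the boundary:
  n = 39: C(39, 6) = 3262623; 3262623 < 4782969? YES
  n = 40: C(40, 6) = 3838380; 3838380 < 4782969? YES
  n = 41: C(41, 6) = 4496388; 4496388 < 4782969? YES
  n = 42: C(42, 6) = 5245786; 5245786 < 4782969? NO
  n = 43: C(43, 6) = 6096454; 6096454 < 4782969? NO
  n = 44: C(44, 6) = 7059052; 7059052 < 4782969? NO
The largest n with C(n, 6) < 4782969 is n = 41 (where E[X] = 1498796/1594323 ≈ 0.9401). Hence R_3(6) > 41, i.e. R_3(6) ≥ 42.

Largest n = 41; hence R_3(6) > 41.


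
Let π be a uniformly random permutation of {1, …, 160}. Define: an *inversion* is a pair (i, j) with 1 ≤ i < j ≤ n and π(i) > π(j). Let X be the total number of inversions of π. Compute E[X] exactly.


Write X = Σ X_I over the C(160, 2) = 12720 pairs i < j, with X_I the indicator of one inversion.
There are 12720 indicators.
For each fixed pair i < j, the values π(i) and π(j) are two distinct elements of {1, …, 160} in uniformly random order; by symmetry P[π(i) > π(j)] = 1/2.
By linearity: E[X] = 12720 · (1/2) = C(160, 2) · (1/2) = 12720/2 = 6360 ≈ 6360.000.

E[X] = 6360 = 6360.000.


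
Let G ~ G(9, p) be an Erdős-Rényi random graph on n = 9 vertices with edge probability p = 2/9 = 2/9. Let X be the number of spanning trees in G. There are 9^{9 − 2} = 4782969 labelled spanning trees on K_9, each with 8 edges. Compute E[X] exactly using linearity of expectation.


K_9 has 9^{9 − 2} = 4782969 labelled spanning trees.
For each such spanning tree H, let X_H = 1 if all 8 edges of H are present in G. Then P[X_H = 1] = p^{8} = (2/9)^{8} = 256/43046721.
Summing the indicators: E[X] = Σ_H E[X_H] = 4782969 · p^{8} = 4782969 · 256/43046721 = 256/9.
Numerically: E[X] ≈ 28.444.

E[X] = 4782969 · (2/9)^{8} = 256/9 ≈ 28.444.


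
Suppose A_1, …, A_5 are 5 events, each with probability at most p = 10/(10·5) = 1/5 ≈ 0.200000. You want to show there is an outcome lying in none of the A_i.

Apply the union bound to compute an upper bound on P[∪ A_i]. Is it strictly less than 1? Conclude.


Union bound: P[∪_{i=1}^{5} A_i] ≤ Σ_i P[A_i] ≤ 5·p = 5·(1/5) = 1.
Numerically: 1 ≈ 1.000000.
Is 1 < 1? NO.
Since the bound 1 is ≥ 1, the union bound is uninformative here; it does NOT by itself certify existence.

5·p = 1 ≈ 1.000000; existence NOT certified by the union bound.


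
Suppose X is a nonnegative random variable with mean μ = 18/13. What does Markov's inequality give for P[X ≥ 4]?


μ = E[X] = 18/13, a = 4.
Markov: P[X ≥ 4] ≤ μ/a = (18/13)/4 = 9/26.
Numerically: ≈ 0.346.
(Since a = 4 > μ = 1.385, the bound 9/26 is < 1 and informative.)

P[X ≥ 4] ≤ 9/26 ≈ 0.346.


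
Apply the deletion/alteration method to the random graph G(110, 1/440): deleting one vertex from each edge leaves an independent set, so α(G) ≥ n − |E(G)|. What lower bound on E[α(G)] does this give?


E[|E(G)|] = C(110, 2)·p = 5995 · (1/440) = 109/8.
E[α(G)] ≥ n − E[|E(G)|] = 110 − 109/8 = 771/8.
Numerically: ≈ 96.3750.
(This is only a lower bound; the true E[α(G)] may be larger.)

E[α(G)] ≥ 771/8 ≈ 96.3750.


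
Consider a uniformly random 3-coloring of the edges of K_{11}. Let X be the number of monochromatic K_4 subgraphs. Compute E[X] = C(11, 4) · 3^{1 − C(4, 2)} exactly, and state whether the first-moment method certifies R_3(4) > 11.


E[X] = C(11, 4) · 3^{1 − 6} = 330 · 3^{−5} = 330/243.
As a reduced fraction: E[X] = 110/81 ≈ 1.3580247.
Is E[X] < 1? NO.
Since E[X] ≥ 1, the first-moment bound is inconclusive at n = 11; it does NOT by itself certify R_3(4) > 11.

E[X] = 110/81 ≈ 1.3580247; E[X] ≥ 1; first-moment method inconclusive here.


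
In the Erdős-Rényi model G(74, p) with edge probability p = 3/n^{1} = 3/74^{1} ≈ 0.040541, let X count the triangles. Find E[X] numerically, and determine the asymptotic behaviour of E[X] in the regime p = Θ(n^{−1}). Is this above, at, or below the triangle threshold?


Number of potential triangles: C(74, 3) = 64824.
Each occurs with probability p³ ≈ (0.040541)³ ≈ 6.6629815e-05.
By linearity: E[X] = C(74, 3)·p³ ≈ 64824 · 6.6629815e-05 ≈ 4.31921.
Here α = 1, so p = 3/n is exactly at the triangle threshold p ~ 1/n. Asymptotically E[X] → c³/6 = 3³/6 = 9/2 ≈ 4.50000, a bounded constant. In this regime the triangle count is asymptotically Poisson(c³/6).

E[X] ≈ 4.31921; in regime p = Θ(1/n^{1}) E[X] stays bounded (at the triangle threshold p ~ 1/n).


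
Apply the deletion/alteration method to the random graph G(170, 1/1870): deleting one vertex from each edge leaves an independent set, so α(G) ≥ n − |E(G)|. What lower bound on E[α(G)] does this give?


E[|E(G)|] = C(170, 2)·p = 14365 · (1/1870) = 169/22.
E[α(G)] ≥ n − E[|E(G)|] = 170 − 169/22 = 3571/22.
Numerically: ≈ 162.3182.
(This is only a lower bound; the true E[α(G)] may be larger.)

E[α(G)] ≥ 3571/22 ≈ 162.3182.


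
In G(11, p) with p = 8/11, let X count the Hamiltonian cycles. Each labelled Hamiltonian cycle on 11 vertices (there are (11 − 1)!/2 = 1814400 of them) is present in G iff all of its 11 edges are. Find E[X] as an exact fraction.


K_11 has (11 − 1)!/2 = 1814400 labelled Hamiltonian cycles.
For each such Hamiltonian cycle H, let X_H = 1 if all 11 edges of H are present in G. Then P[X_H = 1] = p^{11} = (8/11)^{11} = 8589934592/285311670611.
Summing the indicators: E[X] = Σ_H E[X_H] = 1814400 · p^{11} = 1814400 · 8589934592/285311670611 = 15585577323724800/285311670611.
Numerically: E[X] ≈ 5.46e+04.

E[X] = 1814400 · (8/11)^{11} = 15585577323724800/285311670611 ≈ 5.46e+04.


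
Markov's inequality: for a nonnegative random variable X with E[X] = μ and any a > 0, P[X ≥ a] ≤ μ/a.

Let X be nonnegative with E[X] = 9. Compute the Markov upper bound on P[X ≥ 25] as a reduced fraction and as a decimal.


μ = E[X] = 9, a = 25.
Markov: P[X ≥ 25] ≤ μ/a = (9)/25 = 9/25.
Numerically: ≈ 0.36000.
(Since a = 25 > μ = 9.00000, the bound 9/25 is < 1 and informative.)

P[X ≥ 25] ≤ 9/25 ≈ 0.36000.


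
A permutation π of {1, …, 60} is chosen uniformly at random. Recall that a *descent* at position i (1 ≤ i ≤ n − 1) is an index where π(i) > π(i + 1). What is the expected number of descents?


Write X = Σ X_I over i = 1, …, 59, with X_I the indicator of one descent.
There are 59 indicators.
For each fixed i, the pair (π(i), π(i+1)) is a uniformly random ordered pair of distinct values from {1, …, 60}; by symmetry P[π(i) > π(i+1)] = 1/2.
By linearity: E[X] = 59 · (1/2) = (60 − 1) · (1/2) = 59/2 ≈ 29.5000.

E[X] = 59/2 = 29.5000.


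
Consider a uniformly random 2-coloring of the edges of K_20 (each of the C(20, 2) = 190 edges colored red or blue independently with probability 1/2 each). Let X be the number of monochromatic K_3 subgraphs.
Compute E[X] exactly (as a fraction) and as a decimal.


Let X = Σ_S X_S over the C(20, 3) = 1140 subsets S of size 3, where X_S = 1 if the K_3 on S is monochromatic.
For a fixed S, the K_3 on S has C(3, 2) = 3 edges. P[all 3 edges red] = (1/2)^3, and likewise for blue, so P[monochromatic] = 2·(1/2)^3 = 2^{1 − 3} = 1/4.
By linearity of expectation: E[X] = C(20, 3) · 2^{1 − 3} = 1140 · 1/4 = 285.
Numerically: E[X] ≈ 285.000.

E[X] = C(20,3)·2^(1−C(3,2)) = 285 ≈ 285.000.


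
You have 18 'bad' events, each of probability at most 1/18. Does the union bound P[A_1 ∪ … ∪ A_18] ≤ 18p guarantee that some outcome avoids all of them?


Union bound: P[∪_{i=1}^{18} A_i] ≤ Σ_i P[A_i] ≤ 18·p = 18·(1/18) = 1.
Numerically: 1 ≈ 1.0000000.
Is 1 < 1? NO.
Since the bound 1 is ≥ 1, the union bound is uninformative here; it does NOT by itself certify existence.

18·p = 1 ≈ 1.0000000; existence NOT certified by the union bound.


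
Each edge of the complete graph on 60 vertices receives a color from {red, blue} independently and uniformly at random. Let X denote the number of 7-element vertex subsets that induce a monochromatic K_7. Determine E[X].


Let X = Σ_S X_S over the C(60, 7) = 386206920 subsets S of size 7, where X_S = 1 if the K_7 on S is monochromatic.
For a fixed S, the K_7 on S has C(7, 2) = 21 edges. P[all 21 edges red] = (1/2)^21, and likewise for blue, so P[monochromatic] = 2·(1/2)^21 = 2^{1 − 21} = 1/1048576.
By linearity: E[X] = C(60, 7) · 2^{1 − 21} = 386206920 · 1/1048576 = 48275865/131072.
Numerically: E[X] ≈ 368.316.

E[X] = C(60,7)·2^(1−C(7,2)) = 48275865/131072 ≈ 368.316.
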